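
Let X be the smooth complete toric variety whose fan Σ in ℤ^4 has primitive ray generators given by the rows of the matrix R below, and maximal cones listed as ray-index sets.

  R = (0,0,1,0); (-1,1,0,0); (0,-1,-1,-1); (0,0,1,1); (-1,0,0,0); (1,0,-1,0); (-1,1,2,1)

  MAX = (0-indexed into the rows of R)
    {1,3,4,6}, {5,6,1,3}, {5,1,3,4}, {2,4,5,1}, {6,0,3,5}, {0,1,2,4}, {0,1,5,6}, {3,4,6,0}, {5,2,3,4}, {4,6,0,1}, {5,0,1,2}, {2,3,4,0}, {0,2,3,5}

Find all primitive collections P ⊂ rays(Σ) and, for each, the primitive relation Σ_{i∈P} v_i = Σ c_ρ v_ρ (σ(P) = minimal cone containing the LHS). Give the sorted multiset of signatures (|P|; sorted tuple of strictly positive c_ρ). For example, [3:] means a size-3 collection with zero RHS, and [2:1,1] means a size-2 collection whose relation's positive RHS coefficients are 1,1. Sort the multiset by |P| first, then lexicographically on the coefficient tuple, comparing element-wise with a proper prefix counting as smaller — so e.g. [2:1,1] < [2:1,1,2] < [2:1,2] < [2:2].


5 collections generate NE(X_Σ); each relation:

  • {2,6}:  v_{2} + v_{6} = v_{0} + v_{4}  →  sig = [2:1,1]
  • {0,4,5}:  v_{0} + v_{4} + v_{5} = 0  →  sig = [3:]
  • {0,1,3}:  v_{0} + v_{1} + v_{3} = v_{6}  →  sig = [3:1]
  • {1,2,3}:  v_{1} + v_{2} + v_{3} = v_{4}  →  sig = [3:1]
  • {4,5,6}:  v_{4} + v_{5} + v_{6} = v_{1} + v_{3}  →  sig = [3:1,1]

Signatures (|P|; sorted positive RHS coefficients), sorted:
    |P|=2: 1 collection, coeffs (1,1)
    |P|=3: 4 collections, coeffs (), (1), (1), (1,1)


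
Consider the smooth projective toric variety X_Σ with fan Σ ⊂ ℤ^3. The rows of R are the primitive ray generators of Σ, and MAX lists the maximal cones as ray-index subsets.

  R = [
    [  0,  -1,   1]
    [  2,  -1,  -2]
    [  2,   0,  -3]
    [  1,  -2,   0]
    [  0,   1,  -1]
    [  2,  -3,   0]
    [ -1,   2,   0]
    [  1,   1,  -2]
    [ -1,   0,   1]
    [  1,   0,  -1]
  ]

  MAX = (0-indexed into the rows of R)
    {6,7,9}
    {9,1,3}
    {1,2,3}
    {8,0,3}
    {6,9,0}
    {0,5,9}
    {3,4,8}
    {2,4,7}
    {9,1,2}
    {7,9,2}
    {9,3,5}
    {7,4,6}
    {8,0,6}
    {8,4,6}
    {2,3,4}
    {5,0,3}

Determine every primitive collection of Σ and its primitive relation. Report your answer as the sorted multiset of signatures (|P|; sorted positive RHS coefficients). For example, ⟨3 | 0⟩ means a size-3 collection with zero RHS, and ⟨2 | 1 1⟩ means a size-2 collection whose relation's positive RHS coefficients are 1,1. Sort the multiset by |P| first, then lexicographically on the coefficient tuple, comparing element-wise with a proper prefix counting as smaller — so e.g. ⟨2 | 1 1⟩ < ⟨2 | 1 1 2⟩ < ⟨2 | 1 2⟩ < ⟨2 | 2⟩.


Minimal non-faces — 23 found among 10 rays, 16 max cones:

  P = {0,4}:  v_{0} + v_{4} = 0  so sig = ⟨2 | 0⟩
  P = {3,6}:  v_{3} + v_{6} = 0  so sig = ⟨2 | 0⟩
  P = {8,9}:  v_{8} + v_{9} = 0  so sig = ⟨2 | 0⟩
  P = {0,2}:  v_{0} + v_{2} = v_{1}  so sig = ⟨2 | 1⟩
  P = {0,7}:  v_{0} + v_{7} = v_{9}  so sig = ⟨2 | 1⟩
  P = {1,4}:  v_{1} + v_{4} = v_{2}  so sig = ⟨2 | 1⟩
  P = {1,6}:  v_{1} + v_{6} = v_{7}  so sig = ⟨2 | 1⟩
  P = {3,7}:  v_{3} + v_{7} = v_{1}  so sig = ⟨2 | 1⟩
  P = {4,9}:  v_{4} + v_{9} = v_{7}  so sig = ⟨2 | 1⟩
  P = {7,8}:  v_{7} + v_{8} = v_{4}  so sig = ⟨2 | 1⟩
  P = {0,1}:  v_{0} + v_{1} = v_{3} + v_{9}  so sig = ⟨2 | 1 1⟩
  P = {1,7}:  v_{1} + v_{7} = v_{2} + v_{9}  so sig = ⟨2 | 1 1⟩
  P = {1,8}:  v_{1} + v_{8} = v_{3} + v_{4}  so sig = ⟨2 | 1 1⟩
  P = {2,6}:  v_{2} + v_{6} = v_{4} + v_{7}  so sig = ⟨2 | 1 1⟩
  P = {4,5}:  v_{4} + v_{5} = v_{3} + v_{9}  so sig = ⟨2 | 1 1⟩
  P = {5,6}:  v_{5} + v_{6} = v_{0} + v_{9}  so sig = ⟨2 | 1 1⟩
  P = {5,8}:  v_{5} + v_{8} = v_{0} + v_{3}  so sig = ⟨2 | 1 1⟩
  P = {2,5}:  v_{2} + v_{5} = v_{1} + v_{3} + v_{9}  so sig = ⟨2 | 1 1 1⟩
  P = {2,8}:  v_{2} + v_{8} = v_{3} + 2·v_{4}  so sig = ⟨2 | 1 2⟩
  P = {5,7}:  v_{5} + v_{7} = v_{3} + 2·v_{9}  so sig = ⟨2 | 1 2⟩
  P = {1,5}:  v_{1} + v_{5} = 2·v_{3} + 2·v_{9}  so sig = ⟨2 | 2 2⟩
  P = {0,3,9}:  v_{0} + v_{3} + v_{9} = v_{5}  so sig = ⟨3 | 1⟩
  P = {2,3,9}:  v_{2} + v_{3} + v_{9} = 2·v_{1}  so sig = ⟨3 | 2⟩

so the primitive-relation signature multiset is
[⟨2 | 0⟩, ⟨2 | 0⟩, ⟨2 | 0⟩, ⟨2 | 1⟩, ⟨2 | 1⟩, ⟨2 | 1⟩, ⟨2 | 1⟩, ⟨2 | 1⟩, ⟨2 | 1⟩, ⟨2 | 1⟩, ⟨2 | 1 1⟩, ⟨2 | 1 1⟩, ⟨2 | 1 1⟩, ⟨2 | 1 1⟩, ⟨2 | 1 1⟩, ⟨2 | 1 1⟩, ⟨2 | 1 1⟩, ⟨2 | 1 1 1⟩, ⟨2 | 1 2⟩, ⟨2 | 1 2⟩, ⟨2 | 2 2⟩, ⟨3 | 1⟩, ⟨3 | 2⟩]


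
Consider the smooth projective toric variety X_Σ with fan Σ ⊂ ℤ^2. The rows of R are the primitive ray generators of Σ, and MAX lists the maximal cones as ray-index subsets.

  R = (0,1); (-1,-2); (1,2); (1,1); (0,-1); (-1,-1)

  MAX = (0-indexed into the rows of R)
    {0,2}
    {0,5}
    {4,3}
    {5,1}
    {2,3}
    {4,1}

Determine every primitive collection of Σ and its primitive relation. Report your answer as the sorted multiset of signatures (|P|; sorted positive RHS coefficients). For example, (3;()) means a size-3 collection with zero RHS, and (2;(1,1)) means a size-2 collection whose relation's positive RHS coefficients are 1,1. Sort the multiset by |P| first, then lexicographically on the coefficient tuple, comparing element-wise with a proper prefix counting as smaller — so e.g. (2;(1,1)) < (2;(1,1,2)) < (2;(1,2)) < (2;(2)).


The 9 primitive collections of Σ (r=6, n=2):

  {0,4}:  v_{0} + v_{4} = 0  so sig = (2;())
  {1,2}:  v_{1} + v_{2} = 0  so sig = (2;())
  {3,5}:  v_{3} + v_{5} = 0  so sig = (2;())
  {0,1}:  v_{0} + v_{1} = v_{5}  so sig = (2;(1))
  {0,3}:  v_{0} + v_{3} = v_{2}  so sig = (2;(1))
  {1,3}:  v_{1} + v_{3} = v_{4}  so sig = (2;(1))
  {2,4}:  v_{2} + v_{4} = v_{3}  so sig = (2;(1))
  {2,5}:  v_{2} + v_{5} = v_{0}  so sig = (2;(1))
  {4,5}:  v_{4} + v_{5} = v_{1}  so sig = (2;(1))

Hence PRS(X_Σ) =
[(2;()), (2;()), (2;()), (2;(1)), (2;(1)), (2;(1)), (2;(1)), (2;(1)), (2;(1))]


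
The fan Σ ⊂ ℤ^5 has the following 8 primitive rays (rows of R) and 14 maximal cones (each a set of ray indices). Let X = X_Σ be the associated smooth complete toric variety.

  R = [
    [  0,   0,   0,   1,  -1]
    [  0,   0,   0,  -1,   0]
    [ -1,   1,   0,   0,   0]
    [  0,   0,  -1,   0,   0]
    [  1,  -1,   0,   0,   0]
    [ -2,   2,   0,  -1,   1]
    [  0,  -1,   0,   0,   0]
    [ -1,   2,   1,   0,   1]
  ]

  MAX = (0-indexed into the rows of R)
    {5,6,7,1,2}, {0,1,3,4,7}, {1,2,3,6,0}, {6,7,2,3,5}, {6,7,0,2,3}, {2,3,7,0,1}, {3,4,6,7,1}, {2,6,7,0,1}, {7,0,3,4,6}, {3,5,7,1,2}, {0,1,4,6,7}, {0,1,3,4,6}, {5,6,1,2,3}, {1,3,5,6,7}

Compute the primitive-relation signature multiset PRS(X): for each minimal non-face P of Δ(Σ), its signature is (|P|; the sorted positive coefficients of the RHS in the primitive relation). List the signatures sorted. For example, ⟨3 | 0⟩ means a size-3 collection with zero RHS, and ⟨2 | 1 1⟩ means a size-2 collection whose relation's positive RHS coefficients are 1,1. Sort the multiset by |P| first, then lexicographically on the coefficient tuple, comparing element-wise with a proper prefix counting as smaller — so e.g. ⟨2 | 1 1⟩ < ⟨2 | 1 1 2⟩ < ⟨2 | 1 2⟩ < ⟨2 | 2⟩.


5 minimal non-faces of Δ(Σ) (on 8 rays):

  • {2,4}:  v_{2} + v_{4} = 0  →  sig = ⟨2 | 0⟩
  • {4,5}:  v_{4} + v_{5} = v_{1} + v_{3} + v_{6} + v_{7}  →  sig = ⟨2 | 1 1 1 1⟩
  • {0,5}:  v_{0} + v_{5} = 2·v_{2}  →  sig = ⟨2 | 2⟩
  • {0,1,3,6,7}:  v_{0} + v_{1} + v_{3} + v_{6} + v_{7} = v_{2}  →  sig = ⟨5 | 1⟩
  • {1,2,3,6,7}:  v_{1} + v_{2} + v_{3} + v_{6} + v_{7} = v_{5}  →  sig = ⟨5 | 1⟩

Signatures (|P|; sorted positive RHS coefficients), sorted:
    ⟨2 | 0⟩
    ⟨2 | 1 1 1 1⟩
    ⟨2 | 2⟩
    ⟨5 | 1⟩
    ⟨5 | 1⟩


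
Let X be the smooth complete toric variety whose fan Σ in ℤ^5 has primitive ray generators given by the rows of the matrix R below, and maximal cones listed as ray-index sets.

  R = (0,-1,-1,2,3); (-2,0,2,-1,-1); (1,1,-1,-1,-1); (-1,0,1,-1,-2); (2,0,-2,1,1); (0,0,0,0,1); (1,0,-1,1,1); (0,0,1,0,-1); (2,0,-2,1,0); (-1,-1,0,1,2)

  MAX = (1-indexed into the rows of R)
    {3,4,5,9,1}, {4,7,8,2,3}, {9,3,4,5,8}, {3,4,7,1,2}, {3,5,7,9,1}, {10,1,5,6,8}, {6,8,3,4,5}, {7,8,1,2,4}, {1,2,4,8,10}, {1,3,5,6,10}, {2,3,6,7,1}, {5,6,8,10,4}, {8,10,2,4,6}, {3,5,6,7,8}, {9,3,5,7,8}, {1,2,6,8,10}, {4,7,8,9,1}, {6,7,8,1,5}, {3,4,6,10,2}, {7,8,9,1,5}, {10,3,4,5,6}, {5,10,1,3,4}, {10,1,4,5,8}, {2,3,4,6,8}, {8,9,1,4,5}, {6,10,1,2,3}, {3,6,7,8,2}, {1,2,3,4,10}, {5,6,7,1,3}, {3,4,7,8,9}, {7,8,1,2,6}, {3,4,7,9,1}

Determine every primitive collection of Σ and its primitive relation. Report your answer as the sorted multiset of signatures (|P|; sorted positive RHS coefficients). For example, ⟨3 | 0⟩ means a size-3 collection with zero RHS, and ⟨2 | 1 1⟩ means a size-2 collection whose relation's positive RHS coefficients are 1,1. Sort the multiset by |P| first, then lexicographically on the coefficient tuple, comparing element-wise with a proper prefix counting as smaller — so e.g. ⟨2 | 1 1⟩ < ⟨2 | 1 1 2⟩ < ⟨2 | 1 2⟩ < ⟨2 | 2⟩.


10 collections generate NE(X_Σ); each relation:

  P={2,5}:  v_{2} + v_{5} = 0 ; sig = ⟨2 | 0⟩
  P={6,9}:  v_{6} + v_{9} = v_{5} ; sig = ⟨2 | 1⟩
  P={7,10}:  v_{7} + v_{10} = v_{1} ; sig = ⟨2 | 1⟩
  P={2,9}:  v_{2} + v_{9} = v_{4} + v_{7} ; sig = ⟨2 | 1 1⟩
  P={9,10}:  v_{9} + v_{10} = v_{1} + v_{4} + v_{5} ; sig = ⟨2 | 1 1 1⟩
  P={3,8,10}:  v_{3} + v_{8} + v_{10} = 0 ; sig = ⟨3 | 0⟩
  P={4,6,7}:  v_{4} + v_{6} + v_{7} = 0 ; sig = ⟨3 | 0⟩
  P={1,3,8}:  v_{1} + v_{3} + v_{8} = v_{7} ; sig = ⟨3 | 1⟩
  P={1,4,6}:  v_{1} + v_{4} + v_{6} = v_{10} ; sig = ⟨3 | 1⟩
  P={4,5,7}:  v_{4} + v_{5} + v_{7} = v_{9} ; sig = ⟨3 | 1⟩

so the primitive-relation signature multiset is
{ ⟨2 | 0⟩,  ⟨2 | 1⟩ ×2,  ⟨2 | 1 1⟩,  ⟨2 | 1 1 1⟩,  ⟨3 | 0⟩ ×2,  ⟨3 | 1⟩ ×3 }


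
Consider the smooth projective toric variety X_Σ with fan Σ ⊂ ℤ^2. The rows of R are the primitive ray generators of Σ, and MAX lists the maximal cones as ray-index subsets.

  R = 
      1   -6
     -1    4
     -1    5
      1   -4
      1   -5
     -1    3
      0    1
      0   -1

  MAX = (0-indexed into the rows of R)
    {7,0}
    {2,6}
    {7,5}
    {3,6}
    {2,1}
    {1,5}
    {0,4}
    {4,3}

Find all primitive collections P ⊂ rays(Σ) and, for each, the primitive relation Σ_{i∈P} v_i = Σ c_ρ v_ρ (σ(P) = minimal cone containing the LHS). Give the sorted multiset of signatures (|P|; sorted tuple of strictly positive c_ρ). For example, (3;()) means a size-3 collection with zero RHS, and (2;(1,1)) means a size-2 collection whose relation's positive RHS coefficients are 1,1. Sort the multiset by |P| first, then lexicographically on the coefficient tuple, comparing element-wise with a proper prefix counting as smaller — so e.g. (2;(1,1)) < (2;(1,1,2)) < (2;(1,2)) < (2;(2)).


Minimal non-faces — 20 found among 8 rays, 8 max cones:

  P={1,3}:  v_{1} + v_{3} = 0 ; sig = (2;())
  P={2,4}:  v_{2} + v_{4} = 0 ; sig = (2;())
  P={6,7}:  v_{6} + v_{7} = 0 ; sig = (2;())
  P={0,2}:  v_{0} + v_{2} = v_{7} ; sig = (2;(1))
  P={0,6}:  v_{0} + v_{6} = v_{4} ; sig = (2;(1))
  P={1,4}:  v_{1} + v_{4} = v_{7} ; sig = (2;(1))
  P={1,6}:  v_{1} + v_{6} = v_{2} ; sig = (2;(1))
  P={1,7}:  v_{1} + v_{7} = v_{5} ; sig = (2;(1))
  P={2,3}:  v_{2} + v_{3} = v_{6} ; sig = (2;(1))
  P={2,7}:  v_{2} + v_{7} = v_{1} ; sig = (2;(1))
  P={3,5}:  v_{3} + v_{5} = v_{7} ; sig = (2;(1))
  P={3,7}:  v_{3} + v_{7} = v_{4} ; sig = (2;(1))
  P={4,6}:  v_{4} + v_{6} = v_{3} ; sig = (2;(1))
  P={4,7}:  v_{4} + v_{7} = v_{0} ; sig = (2;(1))
  P={5,6}:  v_{5} + v_{6} = v_{1} ; sig = (2;(1))
  P={0,1}:  v_{0} + v_{1} = 2·v_{7} ; sig = (2;(2))
  P={0,3}:  v_{0} + v_{3} = 2·v_{4} ; sig = (2;(2))
  P={2,5}:  v_{2} + v_{5} = 2·v_{1} ; sig = (2;(2))
  P={4,5}:  v_{4} + v_{5} = 2·v_{7} ; sig = (2;(2))
  P={0,5}:  v_{0} + v_{5} = 3·v_{7} ; sig = (2;(3))

Signatures (|P|; sorted positive RHS coefficients), sorted:
    |P|=2: 20 collections, coeffs (), (), (), (1), (1), (1), (1), (1), (1), (1), (1), (1), (1), (1), (1), (2), (2), (2), (2), (3)


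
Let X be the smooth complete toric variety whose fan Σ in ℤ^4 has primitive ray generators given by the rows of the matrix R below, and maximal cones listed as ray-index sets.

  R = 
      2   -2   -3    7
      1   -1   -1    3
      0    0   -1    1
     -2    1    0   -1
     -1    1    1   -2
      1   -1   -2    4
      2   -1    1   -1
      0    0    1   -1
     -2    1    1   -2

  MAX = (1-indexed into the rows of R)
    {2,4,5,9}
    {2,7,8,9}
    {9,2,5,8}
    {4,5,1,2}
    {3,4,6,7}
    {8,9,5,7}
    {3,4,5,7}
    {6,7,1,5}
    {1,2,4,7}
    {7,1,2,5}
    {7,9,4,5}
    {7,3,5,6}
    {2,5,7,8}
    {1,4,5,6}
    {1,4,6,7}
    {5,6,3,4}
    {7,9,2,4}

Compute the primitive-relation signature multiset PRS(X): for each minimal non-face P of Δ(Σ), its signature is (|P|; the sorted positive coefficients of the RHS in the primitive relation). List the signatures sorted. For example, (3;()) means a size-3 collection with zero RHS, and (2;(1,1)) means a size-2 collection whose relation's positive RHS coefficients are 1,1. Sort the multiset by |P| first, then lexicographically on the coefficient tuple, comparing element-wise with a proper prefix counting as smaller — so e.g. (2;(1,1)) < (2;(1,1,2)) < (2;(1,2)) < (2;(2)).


14 minimal non-faces of Δ(Σ) (on 9 rays):

  P={3,8}:  v_{3} + v_{8} = 0 ; sig = (2;())
  P={2,3}:  v_{2} + v_{3} = v_{6} ; sig = (2;(1))
  P={2,6}:  v_{2} + v_{6} = v_{1} ; sig = (2;(1))
  P={3,9}:  v_{3} + v_{9} = v_{4} ; sig = (2;(1))
  P={4,8}:  v_{4} + v_{8} = v_{9} ; sig = (2;(1))
  P={6,8}:  v_{6} + v_{8} = v_{2} ; sig = (2;(1))
  P={6,9}:  v_{6} + v_{9} = v_{2} + v_{4} ; sig = (2;(1,1))
  P={1,9}:  v_{1} + v_{9} = 2·v_{2} + v_{4} ; sig = (2;(1,2))
  P={1,3}:  v_{1} + v_{3} = 2·v_{6} ; sig = (2;(2))
  P={1,8}:  v_{1} + v_{8} = 2·v_{2} ; sig = (2;(2))
  P={4,5,6,7}:  v_{4} + v_{5} + v_{6} + v_{7} = 0 ; sig = (4;())
  P={1,4,5,7}:  v_{1} + v_{4} + v_{5} + v_{7} = v_{2} ; sig = (4;(1))
  P={2,4,5,7}:  v_{2} + v_{4} + v_{5} + v_{7} = v_{8} ; sig = (4;(1))
  P={2,5,7,9}:  v_{2} + v_{5} + v_{7} + v_{9} = 2·v_{8} ; sig = (4;(2))

Signatures (|P|; sorted positive RHS coefficients), sorted:
{ (2;()),  (2;(1)) ×5,  (2;(1,1)),  (2;(1,2)),  (2;(2)) ×2,  (4;()),  (4;(1)) ×2,  (4;(2)) }


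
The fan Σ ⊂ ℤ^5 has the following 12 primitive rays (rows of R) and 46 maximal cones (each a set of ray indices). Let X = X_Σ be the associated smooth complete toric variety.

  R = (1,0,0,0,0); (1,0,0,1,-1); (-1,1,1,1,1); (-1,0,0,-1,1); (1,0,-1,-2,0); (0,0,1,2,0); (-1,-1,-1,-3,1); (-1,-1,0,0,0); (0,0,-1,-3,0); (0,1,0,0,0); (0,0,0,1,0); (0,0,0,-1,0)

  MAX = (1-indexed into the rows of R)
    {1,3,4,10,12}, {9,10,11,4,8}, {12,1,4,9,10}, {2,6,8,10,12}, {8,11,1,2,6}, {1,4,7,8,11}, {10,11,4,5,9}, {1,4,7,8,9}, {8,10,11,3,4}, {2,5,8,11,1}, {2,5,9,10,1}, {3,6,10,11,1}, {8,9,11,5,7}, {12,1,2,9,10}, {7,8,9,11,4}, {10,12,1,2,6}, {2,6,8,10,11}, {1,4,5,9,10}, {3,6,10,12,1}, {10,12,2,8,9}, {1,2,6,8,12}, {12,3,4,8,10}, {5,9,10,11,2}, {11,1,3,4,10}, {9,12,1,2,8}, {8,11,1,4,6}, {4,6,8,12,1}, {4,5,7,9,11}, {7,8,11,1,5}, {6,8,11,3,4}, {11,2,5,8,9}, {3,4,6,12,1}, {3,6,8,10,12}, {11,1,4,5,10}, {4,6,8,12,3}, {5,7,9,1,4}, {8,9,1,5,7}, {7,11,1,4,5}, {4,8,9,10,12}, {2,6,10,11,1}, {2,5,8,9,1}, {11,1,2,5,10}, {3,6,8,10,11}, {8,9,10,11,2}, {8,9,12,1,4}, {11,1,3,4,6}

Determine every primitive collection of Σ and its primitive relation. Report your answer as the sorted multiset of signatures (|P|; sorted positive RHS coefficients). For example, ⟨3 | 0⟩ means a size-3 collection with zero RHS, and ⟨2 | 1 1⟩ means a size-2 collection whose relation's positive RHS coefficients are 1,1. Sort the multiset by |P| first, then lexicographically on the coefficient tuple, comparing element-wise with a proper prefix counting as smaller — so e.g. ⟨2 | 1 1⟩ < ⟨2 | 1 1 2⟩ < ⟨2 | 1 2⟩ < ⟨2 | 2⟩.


The 19 primitive collections of Σ (r=12, n=5):

  P={2,4}:  v_{2} + v_{4} = 0  →  sig = ⟨2 | 0⟩
  P={11,12}:  v_{11} + v_{12} = 0  →  sig = ⟨2 | 0⟩
  P={5,6}:  v_{5} + v_{6} = v_{1}  →  sig = ⟨2 | 1⟩
  P={6,9}:  v_{6} + v_{9} = v_{12}  →  sig = ⟨2 | 1⟩
  P={2,3}:  v_{2} + v_{3} = v_{6} + v_{10}  →  sig = ⟨2 | 1 1⟩
  P={2,7}:  v_{2} + v_{7} = v_{5} + v_{8}  →  sig = ⟨2 | 1 1⟩
  P={5,12}:  v_{5} + v_{12} = v_{1} + v_{9}  →  sig = ⟨2 | 1 1⟩
  P={3,5}:  v_{3} + v_{5} = v_{1} + v_{4} + v_{10}  →  sig = ⟨2 | 1 1 1⟩
  P={3,9}:  v_{3} + v_{9} = v_{4} + v_{10} + v_{12}  →  sig = ⟨2 | 1 1 1⟩
  P={6,7}:  v_{6} + v_{7} = v_{1} + v_{4} + v_{8}  →  sig = ⟨2 | 1 1 1⟩
  P={7,10}:  v_{7} + v_{10} = v_{4} + v_{9} + v_{11}  →  sig = ⟨2 | 1 1 1⟩
  P={7,12}:  v_{7} + v_{12} = v_{1} + v_{4} + v_{8} + v_{9}  →  sig = ⟨2 | 1 1 1 1⟩
  P={3,7}:  v_{3} + v_{7} = 2·v_{4}  →  sig = ⟨2 | 2⟩
  P={1,8,10}:  v_{1} + v_{8} + v_{10} = 0  →  sig = ⟨3 | 0⟩
  P={1,9,11}:  v_{1} + v_{9} + v_{11} = v_{5}  →  sig = ⟨3 | 1⟩
  P={4,5,8}:  v_{4} + v_{5} + v_{8} = v_{7}  →  sig = ⟨3 | 1⟩
  P={4,6,10}:  v_{4} + v_{6} + v_{10} = v_{3}  →  sig = ⟨3 | 1⟩
  P={1,3,8}:  v_{1} + v_{3} + v_{8} = v_{4} + v_{6}  →  sig = ⟨3 | 1 1⟩
  P={5,8,10}:  v_{5} + v_{8} + v_{10} = v_{9} + v_{11}  →  sig = ⟨3 | 1 1⟩

Signatures (|P|; sorted positive RHS coefficients), sorted:
    ⟨2 | 0⟩
    ⟨2 | 0⟩
    ⟨2 | 1⟩
    ⟨2 | 1⟩
    ⟨2 | 1 1⟩
    ⟨2 | 1 1⟩
    ⟨2 | 1 1⟩
    ⟨2 | 1 1 1⟩
    ⟨2 | 1 1 1⟩
    ⟨2 | 1 1 1⟩
    ⟨2 | 1 1 1⟩
    ⟨2 | 1 1 1 1⟩
    ⟨2 | 2⟩
    ⟨3 | 0⟩
    ⟨3 | 1⟩
    ⟨3 | 1⟩
    ⟨3 | 1⟩
    ⟨3 | 1 1⟩
    ⟨3 | 1 1⟩


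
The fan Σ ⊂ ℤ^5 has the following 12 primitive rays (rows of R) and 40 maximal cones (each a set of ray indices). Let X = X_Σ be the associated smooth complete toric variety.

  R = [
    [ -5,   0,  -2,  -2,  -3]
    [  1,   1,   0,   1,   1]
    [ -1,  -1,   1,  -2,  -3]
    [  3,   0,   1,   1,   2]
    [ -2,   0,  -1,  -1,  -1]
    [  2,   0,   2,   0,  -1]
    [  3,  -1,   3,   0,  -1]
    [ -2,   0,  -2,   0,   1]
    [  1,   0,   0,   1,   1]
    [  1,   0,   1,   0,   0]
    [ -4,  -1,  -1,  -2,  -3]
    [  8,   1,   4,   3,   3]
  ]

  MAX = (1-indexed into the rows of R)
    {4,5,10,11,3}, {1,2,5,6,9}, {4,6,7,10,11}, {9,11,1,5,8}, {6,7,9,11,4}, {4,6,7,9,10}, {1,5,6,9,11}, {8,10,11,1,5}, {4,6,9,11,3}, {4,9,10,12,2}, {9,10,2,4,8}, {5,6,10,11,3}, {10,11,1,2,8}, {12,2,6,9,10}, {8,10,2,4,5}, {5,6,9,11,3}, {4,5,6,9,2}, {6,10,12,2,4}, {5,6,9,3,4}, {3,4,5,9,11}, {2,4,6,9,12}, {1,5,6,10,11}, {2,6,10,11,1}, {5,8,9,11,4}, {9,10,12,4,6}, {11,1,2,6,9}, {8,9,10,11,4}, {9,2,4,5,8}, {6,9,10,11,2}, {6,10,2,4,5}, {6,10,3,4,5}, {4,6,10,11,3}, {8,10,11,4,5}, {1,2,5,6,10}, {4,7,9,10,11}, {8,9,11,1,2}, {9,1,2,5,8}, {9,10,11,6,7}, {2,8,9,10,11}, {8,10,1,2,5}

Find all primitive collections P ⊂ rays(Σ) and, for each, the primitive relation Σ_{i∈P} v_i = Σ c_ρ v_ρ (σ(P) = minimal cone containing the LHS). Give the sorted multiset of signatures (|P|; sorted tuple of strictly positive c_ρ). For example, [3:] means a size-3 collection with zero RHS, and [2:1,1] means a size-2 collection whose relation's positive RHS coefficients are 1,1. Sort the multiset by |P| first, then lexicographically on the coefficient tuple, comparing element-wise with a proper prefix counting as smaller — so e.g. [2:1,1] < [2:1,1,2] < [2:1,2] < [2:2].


Primitive collections (24):

  P={6,8}:  v_{6} + v_{8} = 0  →  sig = [2:]
  P={1,4}:  v_{1} + v_{4} = v_{5}  →  sig = [2:1]
  P={1,7}:  v_{1} + v_{7} = v_{6} + v_{11}  →  sig = [2:1,1]
  P={1,12}:  v_{1} + v_{12} = v_{2} + v_{6}  →  sig = [2:1,1]
  P={2,3}:  v_{2} + v_{3} = v_{5} + v_{6}  →  sig = [2:1,1]
  P={2,7}:  v_{2} + v_{7} = v_{6} + v_{9} + v_{10}  →  sig = [2:1,1,1]
  P={3,8}:  v_{3} + v_{8} = v_{4} + v_{5} + v_{11}  →  sig = [2:1,1,1]
  P={5,7}:  v_{5} + v_{7} = v_{4} + v_{6} + v_{11}  →  sig = [2:1,1,1]
  P={5,12}:  v_{5} + v_{12} = v_{2} + v_{4} + v_{6}  →  sig = [2:1,1,1]
  P={11,12}:  v_{11} + v_{12} = v_{6} + v_{9} + v_{10}  →  sig = [2:1,1,1]
  P={7,8}:  v_{7} + v_{8} = v_{4} + v_{9} + v_{10} + v_{11}  →  sig = [2:1,1,1,1]
  P={8,12}:  v_{8} + v_{12} = v_{2} + v_{4} + v_{9} + v_{10}  →  sig = [2:1,1,1,1]
  P={1,3}:  v_{1} + v_{3} = 2·v_{5} + v_{6} + v_{11}  →  sig = [2:1,1,2]
  P={3,12}:  v_{3} + v_{12} = v_{4} + 2·v_{6}  →  sig = [2:1,2]
  P={7,12}:  v_{7} + v_{12} = v_{4} + 2·v_{6} + 2·v_{9} + 2·v_{10}  →  sig = [2:1,2,2,2]
  P={3,7}:  v_{3} + v_{7} = 2·v_{4} + 2·v_{6} + 2·v_{11}  →  sig = [2:2,2,2]
  P={2,4,11}:  v_{2} + v_{4} + v_{11} = 0  →  sig = [3:]
  P={5,9,10}:  v_{5} + v_{9} + v_{10} = 0  →  sig = [3:]
  P={2,5,11}:  v_{2} + v_{5} + v_{11} = v_{1}  →  sig = [3:1]
  P={1,9,10}:  v_{1} + v_{9} + v_{10} = v_{2} + v_{11}  →  sig = [3:1,1]
  P={3,9,10}:  v_{3} + v_{9} + v_{10} = v_{4} + v_{6} + v_{11}  →  sig = [3:1,1,1]
  P={4,5,6,11}:  v_{4} + v_{5} + v_{6} + v_{11} = v_{3}  →  sig = [4:1]
  P={2,4,6,9,10}:  v_{2} + v_{4} + v_{6} + v_{9} + v_{10} = v_{12}  →  sig = [5:1]
  P={4,6,9,10,11}:  v_{4} + v_{6} + v_{9} + v_{10} + v_{11} = v_{7}  →  sig = [5:1]

so the primitive-relation signature multiset is
    |P|=2: 16 collections, coeffs (), (1), (1,1), (1,1), (1,1), (1,1,1), (1,1,1), (1,1,1), (1,1,1), (1,1,1), (1,1,1,1), (1,1,1,1), (1,1,2), (1,2), (1,2,2,2), (2,2,2)
    |P|=3: 5 collections, coeffs (), (), (1), (1,1), (1,1,1)
    |P|=4: 1 collection, coeffs (1)
    |P|=5: 2 collections, coeffs (1), (1)


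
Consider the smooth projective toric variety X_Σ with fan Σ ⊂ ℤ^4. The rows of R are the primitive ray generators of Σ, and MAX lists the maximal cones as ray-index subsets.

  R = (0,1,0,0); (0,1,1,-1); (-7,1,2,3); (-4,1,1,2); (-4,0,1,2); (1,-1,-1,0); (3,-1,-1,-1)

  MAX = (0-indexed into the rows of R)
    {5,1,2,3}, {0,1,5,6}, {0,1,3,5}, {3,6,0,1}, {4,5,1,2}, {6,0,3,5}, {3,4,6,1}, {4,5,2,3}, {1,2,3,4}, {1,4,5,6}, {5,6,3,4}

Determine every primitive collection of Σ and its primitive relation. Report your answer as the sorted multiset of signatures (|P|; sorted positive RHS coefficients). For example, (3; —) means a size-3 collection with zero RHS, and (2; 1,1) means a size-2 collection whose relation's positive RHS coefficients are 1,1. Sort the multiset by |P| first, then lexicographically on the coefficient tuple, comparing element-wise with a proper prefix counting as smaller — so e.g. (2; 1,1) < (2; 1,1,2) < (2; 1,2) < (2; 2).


5 minimal non-faces of Δ(Σ) (on 7 rays):

  {0,4}:  v_{0} + v_{4} = v_{3}  →  sig = (2; 1)
  {2,6}:  v_{2} + v_{6} = v_{4}  →  sig = (2; 1)
  {0,2}:  v_{0} + v_{2} = v_{1} + 2·v_{3} + v_{5}  →  sig = (2; 1,1,2)
  {1,3,5,6}:  v_{1} + v_{3} + v_{5} + v_{6} = 0  →  sig = (4; —)
  {1,3,4,5}:  v_{1} + v_{3} + v_{4} + v_{5} = v_{2}  →  sig = (4; 1)

Hence PRS(X_Σ) =
    |P|=2: 3 collections, coeffs (1), (1), (1,1,2)
    |P|=4: 2 collections, coeffs (), (1)


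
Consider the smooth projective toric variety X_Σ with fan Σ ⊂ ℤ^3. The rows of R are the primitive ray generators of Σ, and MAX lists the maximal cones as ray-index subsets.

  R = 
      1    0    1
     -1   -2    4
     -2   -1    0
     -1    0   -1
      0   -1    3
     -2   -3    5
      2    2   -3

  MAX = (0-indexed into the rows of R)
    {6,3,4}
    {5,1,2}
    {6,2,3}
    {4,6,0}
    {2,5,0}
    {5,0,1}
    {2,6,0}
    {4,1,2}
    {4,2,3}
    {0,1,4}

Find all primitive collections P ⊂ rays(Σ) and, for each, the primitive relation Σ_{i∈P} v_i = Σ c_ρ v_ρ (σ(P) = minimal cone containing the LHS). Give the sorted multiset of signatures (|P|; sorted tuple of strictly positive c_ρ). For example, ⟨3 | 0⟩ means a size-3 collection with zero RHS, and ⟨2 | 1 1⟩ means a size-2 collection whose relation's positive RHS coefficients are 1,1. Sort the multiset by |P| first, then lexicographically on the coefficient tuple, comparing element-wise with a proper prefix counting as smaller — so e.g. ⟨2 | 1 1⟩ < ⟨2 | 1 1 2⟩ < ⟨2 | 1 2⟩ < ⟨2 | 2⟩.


The 9 primitive collections of Σ (r=7, n=3):

  P = {0,3}:  v_{0} + v_{3} = 0  ⟹  sig = ⟨2 | 0⟩
  P = {1,6}:  v_{1} + v_{6} = v_{0}  ⟹  sig = ⟨2 | 1⟩
  P = {1,3}:  v_{1} + v_{3} = v_{2} + v_{4}  ⟹  sig = ⟨2 | 1 1⟩
  P = {3,5}:  v_{3} + v_{5} = v_{1} + v_{2}  ⟹  sig = ⟨2 | 1 1⟩
  P = {5,6}:  v_{5} + v_{6} = 2·v_{0} + v_{2}  ⟹  sig = ⟨2 | 1 2⟩
  P = {4,5}:  v_{4} + v_{5} = 2·v_{1}  ⟹  sig = ⟨2 | 2⟩
  P = {2,4,6}:  v_{2} + v_{4} + v_{6} = 0  ⟹  sig = ⟨3 | 0⟩
  P = {0,1,2}:  v_{0} + v_{1} + v_{2} = v_{5}  ⟹  sig = ⟨3 | 1⟩
  P = {0,2,4}:  v_{0} + v_{2} + v_{4} = v_{1}  ⟹  sig = ⟨3 | 1⟩

Hence PRS(X_Σ) =
    ⟨2 | 0⟩
    ⟨2 | 1⟩
    ⟨2 | 1 1⟩
    ⟨2 | 1 1⟩
    ⟨2 | 1 2⟩
    ⟨2 | 2⟩
    ⟨3 | 0⟩
    ⟨3 | 1⟩
    ⟨3 | 1⟩


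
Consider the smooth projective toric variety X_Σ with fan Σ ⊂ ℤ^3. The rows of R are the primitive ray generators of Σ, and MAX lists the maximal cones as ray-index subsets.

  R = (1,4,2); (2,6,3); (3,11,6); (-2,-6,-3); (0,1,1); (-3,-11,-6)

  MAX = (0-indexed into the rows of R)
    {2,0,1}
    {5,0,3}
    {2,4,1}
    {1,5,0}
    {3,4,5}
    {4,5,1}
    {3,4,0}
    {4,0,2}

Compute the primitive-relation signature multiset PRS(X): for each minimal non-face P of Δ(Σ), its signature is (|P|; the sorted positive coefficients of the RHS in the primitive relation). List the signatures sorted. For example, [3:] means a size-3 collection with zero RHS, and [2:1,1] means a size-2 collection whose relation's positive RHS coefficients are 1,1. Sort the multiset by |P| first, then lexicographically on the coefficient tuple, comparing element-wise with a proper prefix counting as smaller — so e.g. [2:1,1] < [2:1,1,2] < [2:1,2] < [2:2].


The 5 primitive collections of Σ (r=6, n=3):

  P={1,3}:  v_{1} + v_{3} = 0  so sig = [2:]
  P={2,5}:  v_{2} + v_{5} = 0  so sig = [2:]
  P={2,3}:  v_{2} + v_{3} = v_{0} + v_{4}  so sig = [2:1,1]
  P={0,1,4}:  v_{0} + v_{1} + v_{4} = v_{2}  so sig = [3:1]
  P={0,4,5}:  v_{0} + v_{4} + v_{5} = v_{3}  so sig = [3:1]

so the primitive-relation signature multiset is
    [2:]
    [2:]
    [2:1,1]
    [3:1]
    [3:1]


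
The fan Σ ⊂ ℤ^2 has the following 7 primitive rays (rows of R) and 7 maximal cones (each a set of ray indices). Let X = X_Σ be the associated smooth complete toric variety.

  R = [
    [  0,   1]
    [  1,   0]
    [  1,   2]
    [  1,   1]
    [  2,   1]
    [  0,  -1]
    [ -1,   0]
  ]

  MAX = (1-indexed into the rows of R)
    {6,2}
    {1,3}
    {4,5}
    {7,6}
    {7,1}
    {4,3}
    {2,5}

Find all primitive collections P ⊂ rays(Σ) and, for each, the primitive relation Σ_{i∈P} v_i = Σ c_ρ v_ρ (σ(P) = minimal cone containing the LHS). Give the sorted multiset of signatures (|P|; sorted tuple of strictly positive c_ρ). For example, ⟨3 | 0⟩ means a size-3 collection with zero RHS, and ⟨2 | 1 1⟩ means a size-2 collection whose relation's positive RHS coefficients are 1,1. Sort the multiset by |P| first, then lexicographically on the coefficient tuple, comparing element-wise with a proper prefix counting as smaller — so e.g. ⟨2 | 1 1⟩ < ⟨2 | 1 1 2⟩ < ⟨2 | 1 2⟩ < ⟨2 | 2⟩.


Primitive collections (14):

  {1,6}:  v_{1} + v_{6} = 0  ⇒ sig = ⟨2 | 0⟩
  {2,7}:  v_{2} + v_{7} = 0  ⇒ sig = ⟨2 | 0⟩
  {1,2}:  v_{1} + v_{2} = v_{4}  ⇒ sig = ⟨2 | 1⟩
  {1,4}:  v_{1} + v_{4} = v_{3}  ⇒ sig = ⟨2 | 1⟩
  {2,4}:  v_{2} + v_{4} = v_{5}  ⇒ sig = ⟨2 | 1⟩
  {3,6}:  v_{3} + v_{6} = v_{4}  ⇒ sig = ⟨2 | 1⟩
  {4,6}:  v_{4} + v_{6} = v_{2}  ⇒ sig = ⟨2 | 1⟩
  {4,7}:  v_{4} + v_{7} = v_{1}  ⇒ sig = ⟨2 | 1⟩
  {5,7}:  v_{5} + v_{7} = v_{4}  ⇒ sig = ⟨2 | 1⟩
  {1,5}:  v_{1} + v_{5} = 2·v_{4}  ⇒ sig = ⟨2 | 2⟩
  {2,3}:  v_{2} + v_{3} = 2·v_{4}  ⇒ sig = ⟨2 | 2⟩
  {3,7}:  v_{3} + v_{7} = 2·v_{1}  ⇒ sig = ⟨2 | 2⟩
  {5,6}:  v_{5} + v_{6} = 2·v_{2}  ⇒ sig = ⟨2 | 2⟩
  {3,5}:  v_{3} + v_{5} = 3·v_{4}  ⇒ sig = ⟨2 | 3⟩

Signatures (|P|; sorted positive RHS coefficients), sorted:
{ ⟨2 | 0⟩ ×2,  ⟨2 | 1⟩ ×7,  ⟨2 | 2⟩ ×4,  ⟨2 | 3⟩ }


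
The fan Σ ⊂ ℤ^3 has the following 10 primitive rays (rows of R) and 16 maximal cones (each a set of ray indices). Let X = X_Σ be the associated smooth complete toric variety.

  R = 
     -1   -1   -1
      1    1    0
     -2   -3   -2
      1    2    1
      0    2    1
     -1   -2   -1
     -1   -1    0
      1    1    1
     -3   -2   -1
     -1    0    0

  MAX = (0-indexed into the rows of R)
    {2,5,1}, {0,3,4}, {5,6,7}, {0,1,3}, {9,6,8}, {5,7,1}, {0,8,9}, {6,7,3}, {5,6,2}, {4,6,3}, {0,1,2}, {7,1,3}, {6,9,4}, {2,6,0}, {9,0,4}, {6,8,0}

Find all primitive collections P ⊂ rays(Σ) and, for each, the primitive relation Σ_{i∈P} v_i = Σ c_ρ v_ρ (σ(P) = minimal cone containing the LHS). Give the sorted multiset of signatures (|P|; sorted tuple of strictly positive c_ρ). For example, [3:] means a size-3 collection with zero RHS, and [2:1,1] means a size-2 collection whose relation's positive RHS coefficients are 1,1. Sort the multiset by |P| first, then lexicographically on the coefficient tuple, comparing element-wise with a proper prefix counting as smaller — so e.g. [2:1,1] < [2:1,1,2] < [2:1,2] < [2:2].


24 collections generate NE(X_Σ); each relation:

  P={0,7}:  v_{0} + v_{7} = 0  ⟹  sig = [2:]
  P={1,6}:  v_{1} + v_{6} = 0  ⟹  sig = [2:]
  P={3,5}:  v_{3} + v_{5} = 0  ⟹  sig = [2:]
  P={0,5}:  v_{0} + v_{5} = v_{2}  ⟹  sig = [2:1]
  P={2,3}:  v_{2} + v_{3} = v_{0}  ⟹  sig = [2:1]
  P={2,7}:  v_{2} + v_{7} = v_{5}  ⟹  sig = [2:1]
  P={3,9}:  v_{3} + v_{9} = v_{4}  ⟹  sig = [2:1]
  P={4,5}:  v_{4} + v_{5} = v_{9}  ⟹  sig = [2:1]
  P={1,8}:  v_{1} + v_{8} = v_{0} + v_{9}  ⟹  sig = [2:1,1]
  P={1,9}:  v_{1} + v_{9} = v_{0} + v_{3}  ⟹  sig = [2:1,1]
  P={2,4}:  v_{2} + v_{4} = v_{0} + v_{9}  ⟹  sig = [2:1,1]
  P={5,9}:  v_{5} + v_{9} = v_{0} + v_{6}  ⟹  sig = [2:1,1]
  P={7,8}:  v_{7} + v_{8} = v_{6} + v_{9}  ⟹  sig = [2:1,1]
  P={7,9}:  v_{7} + v_{9} = v_{3} + v_{6}  ⟹  sig = [2:1,1]
  P={1,4}:  v_{1} + v_{4} = v_{0} + 2·v_{3}  ⟹  sig = [2:1,2]
  P={2,9}:  v_{2} + v_{9} = 2·v_{0} + v_{6}  ⟹  sig = [2:1,2]
  P={4,7}:  v_{4} + v_{7} = 2·v_{3} + v_{6}  ⟹  sig = [2:1,2]
  P={3,8}:  v_{3} + v_{8} = 2·v_{9}  ⟹  sig = [2:2]
  P={5,8}:  v_{5} + v_{8} = 2·v_{0} + 2·v_{6}  ⟹  sig = [2:2,2]
  P={2,8}:  v_{2} + v_{8} = 3·v_{0} + 2·v_{6}  ⟹  sig = [2:2,3]
  P={4,8}:  v_{4} + v_{8} = 3·v_{9}  ⟹  sig = [2:3]
  P={0,3,6}:  v_{0} + v_{3} + v_{6} = v_{9}  ⟹  sig = [3:1]
  P={0,6,9}:  v_{0} + v_{6} + v_{9} = v_{8}  ⟹  sig = [3:1]
  P={0,4,6}:  v_{0} + v_{4} + v_{6} = 2·v_{9}  ⟹  sig = [3:2]

so the primitive-relation signature multiset is
    [2:]
    [2:]
    [2:]
    [2:1]
    [2:1]
    [2:1]
    [2:1]
    [2:1]
    [2:1,1]
    [2:1,1]
    [2:1,1]
    [2:1,1]
    [2:1,1]
    [2:1,1]
    [2:1,2]
    [2:1,2]
    [2:1,2]
    [2:2]
    [2:2,2]
    [2:2,3]
    [2:3]
    [3:1]
    [3:1]
    [3:2]


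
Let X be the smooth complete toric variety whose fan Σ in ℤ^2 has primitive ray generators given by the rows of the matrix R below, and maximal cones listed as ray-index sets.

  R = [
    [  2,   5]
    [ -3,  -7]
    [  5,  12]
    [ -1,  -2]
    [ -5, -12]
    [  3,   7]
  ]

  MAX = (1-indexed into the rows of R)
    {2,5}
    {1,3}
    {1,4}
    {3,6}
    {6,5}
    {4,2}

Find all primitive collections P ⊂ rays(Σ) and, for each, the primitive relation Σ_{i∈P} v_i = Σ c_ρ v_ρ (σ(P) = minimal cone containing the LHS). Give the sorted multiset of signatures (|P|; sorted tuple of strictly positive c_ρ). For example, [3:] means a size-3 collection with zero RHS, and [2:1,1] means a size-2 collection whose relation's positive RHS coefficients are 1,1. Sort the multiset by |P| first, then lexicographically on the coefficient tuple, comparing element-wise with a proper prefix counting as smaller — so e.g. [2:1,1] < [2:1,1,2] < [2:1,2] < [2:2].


9 minimal non-faces of Δ(Σ) (on 6 rays):

  P={2,6}:  v_{2} + v_{6} = 0  so sig = [2:]
  P={3,5}:  v_{3} + v_{5} = 0  so sig = [2:]
  P={1,2}:  v_{1} + v_{2} = v_{4}  so sig = [2:1]
  P={1,5}:  v_{1} + v_{5} = v_{2}  so sig = [2:1]
  P={1,6}:  v_{1} + v_{6} = v_{3}  so sig = [2:1]
  P={2,3}:  v_{2} + v_{3} = v_{1}  so sig = [2:1]
  P={4,6}:  v_{4} + v_{6} = v_{1}  so sig = [2:1]
  P={3,4}:  v_{3} + v_{4} = 2·v_{1}  so sig = [2:2]
  P={4,5}:  v_{4} + v_{5} = 2·v_{2}  so sig = [2:2]

Signatures (|P|; sorted positive RHS coefficients), sorted:
[[2:], [2:], [2:1], [2:1], [2:1], [2:1], [2:1], [2:2], [2:2]]


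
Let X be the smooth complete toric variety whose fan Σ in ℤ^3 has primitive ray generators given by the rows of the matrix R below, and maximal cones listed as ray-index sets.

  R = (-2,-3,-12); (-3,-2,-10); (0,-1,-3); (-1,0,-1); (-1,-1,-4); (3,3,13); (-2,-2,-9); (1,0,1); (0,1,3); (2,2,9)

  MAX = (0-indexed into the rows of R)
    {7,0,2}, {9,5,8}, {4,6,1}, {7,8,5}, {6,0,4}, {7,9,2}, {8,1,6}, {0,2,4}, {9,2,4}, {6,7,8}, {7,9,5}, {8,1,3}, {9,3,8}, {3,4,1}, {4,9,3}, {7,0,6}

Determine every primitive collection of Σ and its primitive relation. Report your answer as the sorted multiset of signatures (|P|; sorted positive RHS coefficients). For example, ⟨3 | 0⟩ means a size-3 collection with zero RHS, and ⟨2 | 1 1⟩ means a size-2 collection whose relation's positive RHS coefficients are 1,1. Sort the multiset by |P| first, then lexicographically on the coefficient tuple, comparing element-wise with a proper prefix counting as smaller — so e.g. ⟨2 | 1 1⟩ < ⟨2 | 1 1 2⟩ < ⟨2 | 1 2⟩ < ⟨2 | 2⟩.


|primitive collections| = 22. Relations:

  P={2,8}:  v_{2} + v_{8} = 0  ⟹  sig = ⟨2 | 0⟩
  P={3,7}:  v_{3} + v_{7} = 0  ⟹  sig = ⟨2 | 0⟩
  P={6,9}:  v_{6} + v_{9} = 0  ⟹  sig = ⟨2 | 0⟩
  P={0,5}:  v_{0} + v_{5} = v_{7}  ⟹  sig = ⟨2 | 1⟩
  P={0,8}:  v_{0} + v_{8} = v_{6}  ⟹  sig = ⟨2 | 1⟩
  P={0,9}:  v_{0} + v_{9} = v_{2}  ⟹  sig = ⟨2 | 1⟩
  P={1,5}:  v_{1} + v_{5} = v_{8}  ⟹  sig = ⟨2 | 1⟩
  P={1,7}:  v_{1} + v_{7} = v_{6}  ⟹  sig = ⟨2 | 1⟩
  P={1,9}:  v_{1} + v_{9} = v_{3}  ⟹  sig = ⟨2 | 1⟩
  P={2,3}:  v_{2} + v_{3} = v_{4}  ⟹  sig = ⟨2 | 1⟩
  P={2,6}:  v_{2} + v_{6} = v_{0}  ⟹  sig = ⟨2 | 1⟩
  P={3,6}:  v_{3} + v_{6} = v_{1}  ⟹  sig = ⟨2 | 1⟩
  P={4,5}:  v_{4} + v_{5} = v_{9}  ⟹  sig = ⟨2 | 1⟩
  P={4,7}:  v_{4} + v_{7} = v_{2}  ⟹  sig = ⟨2 | 1⟩
  P={4,8}:  v_{4} + v_{8} = v_{3}  ⟹  sig = ⟨2 | 1⟩
  P={0,3}:  v_{0} + v_{3} = v_{4} + v_{6}  ⟹  sig = ⟨2 | 1 1⟩
  P={1,2}:  v_{1} + v_{2} = v_{4} + v_{6}  ⟹  sig = ⟨2 | 1 1⟩
  P={2,5}:  v_{2} + v_{5} = v_{7} + v_{9}  ⟹  sig = ⟨2 | 1 1⟩
  P={3,5}:  v_{3} + v_{5} = v_{8} + v_{9}  ⟹  sig = ⟨2 | 1 1⟩
  P={5,6}:  v_{5} + v_{6} = v_{7} + v_{8}  ⟹  sig = ⟨2 | 1 1⟩
  P={0,1}:  v_{0} + v_{1} = v_{4} + 2·v_{6}  ⟹  sig = ⟨2 | 1 2⟩
  P={7,8,9}:  v_{7} + v_{8} + v_{9} = v_{5}  ⟹  sig = ⟨3 | 1⟩

so the primitive-relation signature multiset is
    |P|=2: 21 collections, coeffs (), (), (), (1), (1), (1), (1), (1), (1), (1), (1), (1), (1), (1), (1), (1,1), (1,1), (1,1), (1,1), (1,1), (1,2)
    |P|=3: 1 collection, coeffs (1)


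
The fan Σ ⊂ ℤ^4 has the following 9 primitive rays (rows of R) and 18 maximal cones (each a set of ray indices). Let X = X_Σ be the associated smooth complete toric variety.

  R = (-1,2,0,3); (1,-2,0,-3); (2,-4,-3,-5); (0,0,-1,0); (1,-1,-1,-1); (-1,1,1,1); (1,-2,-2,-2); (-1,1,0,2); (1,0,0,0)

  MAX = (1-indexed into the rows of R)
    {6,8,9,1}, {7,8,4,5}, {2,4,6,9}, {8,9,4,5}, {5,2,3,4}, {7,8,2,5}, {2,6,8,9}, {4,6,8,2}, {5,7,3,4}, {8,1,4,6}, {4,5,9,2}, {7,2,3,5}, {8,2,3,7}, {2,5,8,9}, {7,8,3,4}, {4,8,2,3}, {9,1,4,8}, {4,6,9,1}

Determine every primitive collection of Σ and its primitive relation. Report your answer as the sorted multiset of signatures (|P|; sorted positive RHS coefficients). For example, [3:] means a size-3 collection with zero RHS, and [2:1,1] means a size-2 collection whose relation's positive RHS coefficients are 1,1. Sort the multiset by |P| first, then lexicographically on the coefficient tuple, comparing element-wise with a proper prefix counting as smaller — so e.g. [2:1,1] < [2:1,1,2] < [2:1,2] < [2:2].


Δ(Σ) — 9 vertices, 14 min non-faces:

  P = {1,2}:  v_{1} + v_{2} = 0  →  sig = [2:]
  P = {5,6}:  v_{5} + v_{6} = 0  →  sig = [2:]
  P = {1,3}:  v_{1} + v_{3} = v_{4} + v_{7}  →  sig = [2:1,1]
  P = {1,5}:  v_{1} + v_{5} = v_{4} + v_{8} + v_{9}  →  sig = [2:1,1,1]
  P = {1,7}:  v_{1} + v_{7} = v_{4} + v_{5} + v_{8}  →  sig = [2:1,1,1]
  P = {6,7}:  v_{6} + v_{7} = v_{2} + v_{4} + v_{8}  →  sig = [2:1,1,1]
  P = {3,9}:  v_{3} + v_{9} = v_{2} + v_{4} + 2·v_{5}  →  sig = [2:1,1,2]
  P = {3,6}:  v_{3} + v_{6} = 2·v_{2} + 2·v_{4} + v_{8}  →  sig = [2:1,2,2]
  P = {7,9}:  v_{7} + v_{9} = 2·v_{5}  →  sig = [2:2]
  P = {2,4,7}:  v_{2} + v_{4} + v_{7} = v_{3}  →  sig = [3:1]
  P = {3,5,8}:  v_{3} + v_{5} + v_{8} = 2·v_{7}  →  sig = [3:2]
  P = {2,4,5,8}:  v_{2} + v_{4} + v_{5} + v_{8} = v_{7}  →  sig = [4:1]
  P = {2,4,8,9}:  v_{2} + v_{4} + v_{8} + v_{9} = v_{5}  →  sig = [4:1]
  P = {4,6,8,9}:  v_{4} + v_{6} + v_{8} + v_{9} = v_{1}  →  sig = [4:1]

Signatures (|P|; sorted positive RHS coefficients), sorted:
    [2:]
    [2:]
    [2:1,1]
    [2:1,1,1]
    [2:1,1,1]
    [2:1,1,1]
    [2:1,1,2]
    [2:1,2,2]
    [2:2]
    [3:1]
    [3:2]
    [4:1]
    [4:1]
    [4:1]


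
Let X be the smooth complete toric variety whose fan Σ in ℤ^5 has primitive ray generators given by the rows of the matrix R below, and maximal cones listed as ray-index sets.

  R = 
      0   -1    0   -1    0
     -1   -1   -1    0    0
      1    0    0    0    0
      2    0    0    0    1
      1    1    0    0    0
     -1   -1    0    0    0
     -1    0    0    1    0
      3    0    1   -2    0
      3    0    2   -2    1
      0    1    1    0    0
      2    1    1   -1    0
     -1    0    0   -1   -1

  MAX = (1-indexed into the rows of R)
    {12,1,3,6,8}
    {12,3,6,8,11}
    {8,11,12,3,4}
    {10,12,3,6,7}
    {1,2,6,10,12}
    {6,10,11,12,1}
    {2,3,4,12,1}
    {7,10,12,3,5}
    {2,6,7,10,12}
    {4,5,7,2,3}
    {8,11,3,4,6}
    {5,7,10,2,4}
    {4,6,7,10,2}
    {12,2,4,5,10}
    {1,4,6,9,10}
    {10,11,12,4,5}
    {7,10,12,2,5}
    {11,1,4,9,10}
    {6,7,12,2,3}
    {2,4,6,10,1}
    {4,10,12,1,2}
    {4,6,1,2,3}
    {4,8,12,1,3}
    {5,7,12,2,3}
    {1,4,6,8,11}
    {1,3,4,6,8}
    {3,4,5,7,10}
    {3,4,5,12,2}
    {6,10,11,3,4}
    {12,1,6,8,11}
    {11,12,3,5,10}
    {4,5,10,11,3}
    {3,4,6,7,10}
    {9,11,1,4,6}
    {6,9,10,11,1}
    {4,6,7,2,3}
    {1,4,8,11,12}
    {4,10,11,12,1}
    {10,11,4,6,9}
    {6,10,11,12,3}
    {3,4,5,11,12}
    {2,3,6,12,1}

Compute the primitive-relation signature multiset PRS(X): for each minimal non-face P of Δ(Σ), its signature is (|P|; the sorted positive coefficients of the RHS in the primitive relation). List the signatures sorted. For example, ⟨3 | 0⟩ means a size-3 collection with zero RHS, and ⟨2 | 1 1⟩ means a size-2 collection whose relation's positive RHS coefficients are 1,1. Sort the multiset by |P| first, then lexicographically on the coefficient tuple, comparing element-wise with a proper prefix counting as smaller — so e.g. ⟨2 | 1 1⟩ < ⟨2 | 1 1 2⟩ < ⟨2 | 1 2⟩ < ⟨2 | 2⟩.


22 minimal non-faces of Δ(Σ) (on 12 rays):

  {5,6}:  v_{5} + v_{6} = 0 ; sig = ⟨2 | 0⟩
  {1,7}:  v_{1} + v_{7} = v_{6} ; sig = ⟨2 | 1⟩
  {1,5}:  v_{1} + v_{5} = v_{4} + v_{12} ; sig = ⟨2 | 1 1⟩
  {2,11}:  v_{2} + v_{11} = v_{4} + v_{12} ; sig = ⟨2 | 1 1⟩
  {7,11}:  v_{7} + v_{11} = v_{3} + v_{10} ; sig = ⟨2 | 1 1⟩
  {7,8}:  v_{7} + v_{8} = v_{3} + v_{6} + v_{11} ; sig = ⟨2 | 1 1 1⟩
  {2,8}:  v_{2} + v_{8} = v_{1} + v_{3} + v_{4} + v_{12} ; sig = ⟨2 | 1 1 1 1⟩
  {5,8}:  v_{5} + v_{8} = v_{3} + v_{4} + v_{11} + v_{12} ; sig = ⟨2 | 1 1 1 1⟩
  {5,9}:  v_{5} + v_{9} = v_{1} + v_{4} + v_{10} + v_{11} ; sig = ⟨2 | 1 1 1 1⟩
  {7,9}:  v_{7} + v_{9} = v_{4} + 2·v_{6} + v_{10} + v_{11} ; sig = ⟨2 | 1 1 1 2⟩
  {2,9}:  v_{2} + v_{9} = 2·v_{1} + v_{4} + v_{10} ; sig = ⟨2 | 1 1 2⟩
  {9,12}:  v_{9} + v_{12} = 2·v_{1} + v_{10} + v_{11} ; sig = ⟨2 | 1 1 2⟩
  {8,9}:  v_{8} + v_{9} = v_{1} + v_{4} + 2·v_{6} + 3·v_{11} ; sig = ⟨2 | 1 1 2 3⟩
  {8,10}:  v_{8} + v_{10} = v_{6} + 2·v_{11} ; sig = ⟨2 | 1 2⟩
  {3,9}:  v_{3} + v_{9} = v_{4} + 2·v_{6} + 2·v_{11} ; sig = ⟨2 | 1 2 2⟩
  {2,3,10}:  v_{2} + v_{3} + v_{10} = 0 ; sig = ⟨3 | 0⟩
  {4,7,12}:  v_{4} + v_{7} + v_{12} = 0 ; sig = ⟨3 | 0⟩
  {1,3,11}:  v_{1} + v_{3} + v_{11} = v_{8} ; sig = ⟨3 | 1⟩
  {4,6,12}:  v_{4} + v_{6} + v_{12} = v_{1} ; sig = ⟨3 | 1⟩
  {1,3,10}:  v_{1} + v_{3} + v_{10} = v_{6} + v_{11} ; sig = ⟨3 | 1 1⟩
  {3,4,10,12}:  v_{3} + v_{4} + v_{10} + v_{12} = v_{11} ; sig = ⟨4 | 1⟩
  {1,4,6,10,11}:  v_{1} + v_{4} + v_{6} + v_{10} + v_{11} = v_{9} ; sig = ⟨5 | 1⟩

Sorted signature multiset PRS(X):
{ ⟨2 | 0⟩,  ⟨2 | 1⟩,  ⟨2 | 1 1⟩ ×3,  ⟨2 | 1 1 1⟩,  ⟨2 | 1 1 1 1⟩ ×3,  ⟨2 | 1 1 1 2⟩,  ⟨2 | 1 1 2⟩ ×2,  ⟨2 | 1 1 2 3⟩,  ⟨2 | 1 2⟩,  ⟨2 | 1 2 2⟩,  ⟨3 | 0⟩ ×2,  ⟨3 | 1⟩ ×2,  ⟨3 | 1 1⟩,  ⟨4 | 1⟩,  ⟨5 | 1⟩ }
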